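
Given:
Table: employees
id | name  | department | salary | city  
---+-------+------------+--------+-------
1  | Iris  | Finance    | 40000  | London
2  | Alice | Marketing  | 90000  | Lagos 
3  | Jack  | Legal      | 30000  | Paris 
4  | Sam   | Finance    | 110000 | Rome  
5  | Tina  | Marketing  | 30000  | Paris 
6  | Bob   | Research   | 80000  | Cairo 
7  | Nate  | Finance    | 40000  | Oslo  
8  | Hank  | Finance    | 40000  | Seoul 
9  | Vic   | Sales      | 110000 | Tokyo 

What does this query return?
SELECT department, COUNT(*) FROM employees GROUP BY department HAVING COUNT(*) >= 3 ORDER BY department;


Groups with count >= 3:
  Finance: 4 -> PASS
  Legal: 1 -> filtered out
  Marketing: 2 -> filtered out
  Research: 1 -> filtered out
  Sales: 1 -> filtered out


1 groups:
Finance, 4


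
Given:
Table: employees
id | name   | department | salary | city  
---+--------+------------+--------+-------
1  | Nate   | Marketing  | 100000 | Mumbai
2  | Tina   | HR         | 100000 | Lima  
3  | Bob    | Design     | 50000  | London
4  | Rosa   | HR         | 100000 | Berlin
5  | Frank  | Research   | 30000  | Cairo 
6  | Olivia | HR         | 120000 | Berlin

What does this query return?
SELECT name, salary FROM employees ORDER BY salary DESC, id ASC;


Sorting by salary DESC, then id ASC for ties

6 rows:
Olivia, 120000
Nate, 100000
Tina, 100000
Rosa, 100000
Bob, 50000
Frank, 30000


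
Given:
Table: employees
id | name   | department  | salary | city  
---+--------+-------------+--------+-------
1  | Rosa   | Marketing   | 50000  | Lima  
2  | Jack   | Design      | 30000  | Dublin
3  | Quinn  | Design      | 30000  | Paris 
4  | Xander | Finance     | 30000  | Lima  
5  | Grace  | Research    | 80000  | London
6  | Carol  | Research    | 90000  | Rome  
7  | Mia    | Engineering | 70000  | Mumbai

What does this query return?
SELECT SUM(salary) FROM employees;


SUM(salary) = 50000 + 30000 + 30000 + 30000 + 80000 + 90000 + 70000 = 380000

380000


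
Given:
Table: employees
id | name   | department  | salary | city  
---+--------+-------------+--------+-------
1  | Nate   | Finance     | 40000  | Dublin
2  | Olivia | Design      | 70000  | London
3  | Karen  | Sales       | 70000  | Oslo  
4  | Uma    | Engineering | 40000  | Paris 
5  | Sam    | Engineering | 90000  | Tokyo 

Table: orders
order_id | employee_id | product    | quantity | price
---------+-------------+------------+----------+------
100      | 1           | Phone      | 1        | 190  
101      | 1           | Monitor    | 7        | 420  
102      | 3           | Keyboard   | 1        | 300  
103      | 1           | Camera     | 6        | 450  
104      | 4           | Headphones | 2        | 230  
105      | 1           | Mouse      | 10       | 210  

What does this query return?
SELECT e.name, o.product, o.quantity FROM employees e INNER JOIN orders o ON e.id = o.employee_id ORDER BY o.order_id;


Joining employees.id = orders.employee_id:
  employee Nate (id=1) -> order Phone
  employee Nate (id=1) -> order Monitor
  employee Karen (id=3) -> order Keyboard
  employee Nate (id=1) -> order Camera
  employee Uma (id=4) -> order Headphones
  employee Nate (id=1) -> order Mouse


6 rows:
Nate, Phone, 1
Nate, Monitor, 7
Karen, Keyboard, 1
Nate, Camera, 6
Uma, Headphones, 2
Nate, Mouse, 10


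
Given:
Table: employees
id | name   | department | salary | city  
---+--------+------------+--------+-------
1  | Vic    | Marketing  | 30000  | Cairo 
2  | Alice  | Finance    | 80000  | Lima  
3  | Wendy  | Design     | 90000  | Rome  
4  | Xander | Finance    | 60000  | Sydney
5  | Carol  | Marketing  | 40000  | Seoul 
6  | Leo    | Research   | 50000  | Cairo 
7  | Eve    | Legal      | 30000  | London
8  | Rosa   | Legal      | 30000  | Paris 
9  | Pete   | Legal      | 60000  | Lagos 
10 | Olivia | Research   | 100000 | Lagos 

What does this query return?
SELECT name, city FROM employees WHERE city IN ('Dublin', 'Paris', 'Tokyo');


Filtering: city IN ('Dublin', 'Paris', 'Tokyo')
Matching: 1 rows

1 rows:
Rosa, Paris


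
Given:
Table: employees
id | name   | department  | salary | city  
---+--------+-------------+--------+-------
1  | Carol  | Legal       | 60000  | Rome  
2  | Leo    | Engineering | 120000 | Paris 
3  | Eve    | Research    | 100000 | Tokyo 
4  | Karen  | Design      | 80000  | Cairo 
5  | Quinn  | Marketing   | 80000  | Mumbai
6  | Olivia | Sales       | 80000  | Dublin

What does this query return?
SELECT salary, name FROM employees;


Projecting columns: salary, name

6 rows:
60000, Carol
120000, Leo
100000, Eve
80000, Karen
80000, Quinn
80000, Olivia


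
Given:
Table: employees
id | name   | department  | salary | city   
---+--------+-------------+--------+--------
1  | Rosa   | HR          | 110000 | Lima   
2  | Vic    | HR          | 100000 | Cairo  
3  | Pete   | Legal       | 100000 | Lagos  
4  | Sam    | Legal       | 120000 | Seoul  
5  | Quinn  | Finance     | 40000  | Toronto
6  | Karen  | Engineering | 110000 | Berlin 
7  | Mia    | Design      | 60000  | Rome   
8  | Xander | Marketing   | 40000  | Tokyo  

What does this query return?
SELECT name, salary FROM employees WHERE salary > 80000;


Filtering: salary > 80000
Matching: 5 rows

5 rows:
Rosa, 110000
Vic, 100000
Pete, 100000
Sam, 120000
Karen, 110000


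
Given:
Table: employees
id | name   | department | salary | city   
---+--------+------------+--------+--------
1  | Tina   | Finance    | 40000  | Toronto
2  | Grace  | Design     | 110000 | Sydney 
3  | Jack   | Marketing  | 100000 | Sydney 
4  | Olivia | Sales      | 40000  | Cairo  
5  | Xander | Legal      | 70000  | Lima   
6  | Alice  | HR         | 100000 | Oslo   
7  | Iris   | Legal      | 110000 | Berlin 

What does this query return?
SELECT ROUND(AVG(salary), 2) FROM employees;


SUM(salary) = 570000
COUNT = 7
ROUND(AVG, 2) = ROUND(570000 / 7, 2) = 81428.57

81428.57


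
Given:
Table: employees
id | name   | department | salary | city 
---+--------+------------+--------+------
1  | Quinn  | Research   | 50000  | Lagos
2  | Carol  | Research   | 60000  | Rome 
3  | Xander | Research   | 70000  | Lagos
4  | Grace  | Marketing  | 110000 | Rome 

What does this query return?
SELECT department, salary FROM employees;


Projecting columns: department, salary

4 rows:
Research, 50000
Research, 60000
Research, 70000
Marketing, 110000


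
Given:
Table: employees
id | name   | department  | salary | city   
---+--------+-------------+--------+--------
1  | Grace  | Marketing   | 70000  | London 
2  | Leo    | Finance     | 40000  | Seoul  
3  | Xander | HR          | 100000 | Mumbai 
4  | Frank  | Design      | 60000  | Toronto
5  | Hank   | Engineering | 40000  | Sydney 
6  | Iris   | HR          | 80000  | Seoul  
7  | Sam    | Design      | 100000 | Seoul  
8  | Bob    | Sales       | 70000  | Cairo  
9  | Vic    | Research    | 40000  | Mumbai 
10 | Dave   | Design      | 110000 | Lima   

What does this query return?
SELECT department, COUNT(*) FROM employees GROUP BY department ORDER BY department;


Assigning each row to its department group:
  Grace -> Marketing
  Leo -> Finance
  Xander -> HR
  Frank -> Design
  Hank -> Engineering
  Iris -> HR
  Sam -> Design
  Bob -> Sales
  Vic -> Research
  Dave -> Design


7 groups:
Design, 3
Engineering, 1
Finance, 1
HR, 2
Marketing, 1
Research, 1
Sales, 1


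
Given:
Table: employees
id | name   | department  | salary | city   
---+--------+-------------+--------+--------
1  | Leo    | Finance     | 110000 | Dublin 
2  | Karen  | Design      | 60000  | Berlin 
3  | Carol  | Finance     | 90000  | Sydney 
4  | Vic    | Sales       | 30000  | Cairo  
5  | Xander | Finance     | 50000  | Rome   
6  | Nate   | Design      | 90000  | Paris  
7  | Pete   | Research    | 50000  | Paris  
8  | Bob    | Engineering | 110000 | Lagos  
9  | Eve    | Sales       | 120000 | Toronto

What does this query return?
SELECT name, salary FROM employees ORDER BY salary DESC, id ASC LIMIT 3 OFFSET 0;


Sort by salary DESC (id ASC tiebreak), then skip 0 and take 3
Rows 1 through 3

3 rows:
Eve, 120000
Leo, 110000
Bob, 110000


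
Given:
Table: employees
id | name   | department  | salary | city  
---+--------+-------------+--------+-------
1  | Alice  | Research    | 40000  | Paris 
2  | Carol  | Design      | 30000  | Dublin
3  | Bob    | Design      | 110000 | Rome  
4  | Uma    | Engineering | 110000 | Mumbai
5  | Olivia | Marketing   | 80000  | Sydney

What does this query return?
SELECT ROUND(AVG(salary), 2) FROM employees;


SUM(salary) = 370000
COUNT = 5
ROUND(AVG, 2) = ROUND(370000 / 5, 2) = 74000.0

74000.0


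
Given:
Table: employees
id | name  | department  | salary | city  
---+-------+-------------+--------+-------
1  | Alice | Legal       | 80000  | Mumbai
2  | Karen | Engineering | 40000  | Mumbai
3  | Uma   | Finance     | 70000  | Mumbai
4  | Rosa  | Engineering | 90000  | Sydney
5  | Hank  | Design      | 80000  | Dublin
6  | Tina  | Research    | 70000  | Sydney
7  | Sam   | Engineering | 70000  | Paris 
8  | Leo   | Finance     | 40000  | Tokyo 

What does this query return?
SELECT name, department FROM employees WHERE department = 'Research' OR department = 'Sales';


Filtering: department = 'Research' OR 'Sales'
Matching: 1 rows

1 rows:
Tina, Research


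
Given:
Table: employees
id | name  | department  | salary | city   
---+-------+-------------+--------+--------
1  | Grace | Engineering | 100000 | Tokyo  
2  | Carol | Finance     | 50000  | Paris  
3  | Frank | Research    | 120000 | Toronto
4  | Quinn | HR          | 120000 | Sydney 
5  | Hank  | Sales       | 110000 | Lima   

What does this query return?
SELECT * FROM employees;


SELECT * returns all 5 rows with all columns

5 rows:
1, Grace, Engineering, 100000, Tokyo
2, Carol, Finance, 50000, Paris
3, Frank, Research, 120000, Toronto
4, Quinn, HR, 120000, Sydney
5, Hank, Sales, 110000, Lima


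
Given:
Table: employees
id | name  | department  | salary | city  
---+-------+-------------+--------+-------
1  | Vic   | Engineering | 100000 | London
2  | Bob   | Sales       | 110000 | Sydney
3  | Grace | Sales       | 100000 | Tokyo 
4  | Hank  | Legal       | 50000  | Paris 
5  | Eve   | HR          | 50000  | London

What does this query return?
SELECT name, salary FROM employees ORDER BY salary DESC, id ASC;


Sorting by salary DESC, then id ASC for ties

5 rows:
Bob, 110000
Vic, 100000
Grace, 100000
Hank, 50000
Eve, 50000


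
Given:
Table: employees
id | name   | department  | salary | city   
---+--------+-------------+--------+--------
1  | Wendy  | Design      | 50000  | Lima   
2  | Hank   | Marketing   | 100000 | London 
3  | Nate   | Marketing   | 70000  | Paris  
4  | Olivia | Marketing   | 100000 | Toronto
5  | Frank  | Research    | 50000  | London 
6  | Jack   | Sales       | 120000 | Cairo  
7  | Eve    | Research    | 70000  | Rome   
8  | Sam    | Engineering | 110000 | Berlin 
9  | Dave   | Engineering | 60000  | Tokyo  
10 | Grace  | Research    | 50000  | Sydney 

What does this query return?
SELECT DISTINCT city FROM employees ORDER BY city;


All 'city' values (row order): Lima, London, Paris, Toronto, London, Cairo, Rome, Berlin, Tokyo, Sydney
Removing duplicates leaves 9 unique value(s).

9 values:
Berlin
Cairo
Lima
London
Paris
Rome
Sydney
Tokyo
Toronto


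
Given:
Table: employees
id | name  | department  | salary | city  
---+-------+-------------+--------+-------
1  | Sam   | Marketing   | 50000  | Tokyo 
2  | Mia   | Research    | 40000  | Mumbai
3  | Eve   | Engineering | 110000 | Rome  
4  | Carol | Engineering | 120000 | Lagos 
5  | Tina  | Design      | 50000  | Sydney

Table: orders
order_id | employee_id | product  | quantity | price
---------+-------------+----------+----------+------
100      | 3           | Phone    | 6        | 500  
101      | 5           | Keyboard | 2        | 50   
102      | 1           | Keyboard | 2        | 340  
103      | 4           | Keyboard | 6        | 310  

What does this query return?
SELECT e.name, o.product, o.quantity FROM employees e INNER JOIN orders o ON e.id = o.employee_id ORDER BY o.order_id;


Joining employees.id = orders.employee_id:
  employee Eve (id=3) -> order Phone
  employee Tina (id=5) -> order Keyboard
  employee Sam (id=1) -> order Keyboard
  employee Carol (id=4) -> order Keyboard


4 rows:
Eve, Phone, 6
Tina, Keyboard, 2
Sam, Keyboard, 2
Carol, Keyboard, 6


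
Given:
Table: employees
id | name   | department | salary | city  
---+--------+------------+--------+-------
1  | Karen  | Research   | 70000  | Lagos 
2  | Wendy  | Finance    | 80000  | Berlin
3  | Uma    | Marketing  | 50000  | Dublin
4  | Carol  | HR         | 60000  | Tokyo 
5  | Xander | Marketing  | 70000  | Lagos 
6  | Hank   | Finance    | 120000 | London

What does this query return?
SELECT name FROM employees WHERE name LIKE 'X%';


LIKE 'X%' matches names starting with 'X'
Matching: 1

1 rows:
Xander


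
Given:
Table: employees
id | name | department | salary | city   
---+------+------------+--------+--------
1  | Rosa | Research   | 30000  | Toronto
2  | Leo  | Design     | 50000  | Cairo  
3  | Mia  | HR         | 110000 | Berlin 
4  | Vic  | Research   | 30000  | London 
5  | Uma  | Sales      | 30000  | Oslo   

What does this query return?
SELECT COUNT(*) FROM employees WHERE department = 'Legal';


Counting rows where department = 'Legal'


0


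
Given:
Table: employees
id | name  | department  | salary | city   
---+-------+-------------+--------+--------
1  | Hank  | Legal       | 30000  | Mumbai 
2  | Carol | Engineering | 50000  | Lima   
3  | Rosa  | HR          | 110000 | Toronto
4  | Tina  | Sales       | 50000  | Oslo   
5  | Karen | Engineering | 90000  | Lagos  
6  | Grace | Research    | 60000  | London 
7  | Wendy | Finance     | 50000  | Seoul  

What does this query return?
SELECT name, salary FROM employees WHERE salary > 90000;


Filtering: salary > 90000
Matching: 1 rows

1 rows:
Rosa, 110000


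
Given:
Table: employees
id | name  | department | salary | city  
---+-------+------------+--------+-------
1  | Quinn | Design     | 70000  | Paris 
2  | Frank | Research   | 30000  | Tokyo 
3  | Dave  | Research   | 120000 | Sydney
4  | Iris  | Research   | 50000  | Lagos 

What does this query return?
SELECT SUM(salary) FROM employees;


SUM(salary) = 70000 + 30000 + 120000 + 50000 = 270000

270000


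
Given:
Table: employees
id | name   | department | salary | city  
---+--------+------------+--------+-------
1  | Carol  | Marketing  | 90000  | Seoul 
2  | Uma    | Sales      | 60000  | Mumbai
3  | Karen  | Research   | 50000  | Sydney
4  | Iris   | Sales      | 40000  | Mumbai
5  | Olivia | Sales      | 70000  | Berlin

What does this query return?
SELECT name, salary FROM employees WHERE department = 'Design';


Filtering: department = 'Design'
Matching rows: 0

Empty result set (0 rows)


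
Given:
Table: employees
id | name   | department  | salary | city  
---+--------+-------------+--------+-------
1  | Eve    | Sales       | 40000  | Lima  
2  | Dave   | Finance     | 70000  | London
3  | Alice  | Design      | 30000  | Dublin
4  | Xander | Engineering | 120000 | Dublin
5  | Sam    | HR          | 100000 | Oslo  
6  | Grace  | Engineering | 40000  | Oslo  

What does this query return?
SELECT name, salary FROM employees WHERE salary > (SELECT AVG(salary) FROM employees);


Subquery: AVG(salary) = 66666.67
Filtering: salary > 66666.67
  Dave (70000) -> MATCH
  Xander (120000) -> MATCH
  Sam (100000) -> MATCH


3 rows:
Dave, 70000
Xander, 120000
Sam, 100000


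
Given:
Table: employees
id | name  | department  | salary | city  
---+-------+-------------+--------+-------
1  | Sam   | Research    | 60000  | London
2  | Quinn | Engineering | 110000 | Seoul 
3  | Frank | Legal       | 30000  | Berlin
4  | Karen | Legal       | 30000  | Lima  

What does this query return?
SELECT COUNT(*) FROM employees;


COUNT(*) counts all rows

4


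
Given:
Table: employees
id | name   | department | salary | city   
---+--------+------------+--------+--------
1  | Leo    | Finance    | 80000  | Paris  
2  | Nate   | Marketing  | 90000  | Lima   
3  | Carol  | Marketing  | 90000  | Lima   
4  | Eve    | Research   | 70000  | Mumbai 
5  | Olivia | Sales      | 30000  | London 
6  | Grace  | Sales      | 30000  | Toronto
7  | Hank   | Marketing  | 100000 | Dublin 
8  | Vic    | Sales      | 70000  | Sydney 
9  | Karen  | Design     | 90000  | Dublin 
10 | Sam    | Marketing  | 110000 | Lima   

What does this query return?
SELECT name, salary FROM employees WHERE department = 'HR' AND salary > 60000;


Filtering: department = 'HR' AND salary > 60000
Matching: 0 rows

Empty result set (0 rows)


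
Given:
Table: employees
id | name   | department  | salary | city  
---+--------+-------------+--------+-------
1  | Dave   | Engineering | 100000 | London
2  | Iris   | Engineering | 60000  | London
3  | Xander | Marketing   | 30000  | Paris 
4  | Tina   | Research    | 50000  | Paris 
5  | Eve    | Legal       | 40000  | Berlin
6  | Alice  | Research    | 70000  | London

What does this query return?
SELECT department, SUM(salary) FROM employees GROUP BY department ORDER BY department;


Summing salary within each department:
  Engineering: 100000 + 60000 = 160000
  Legal: 40000 = 40000
  Marketing: 30000 = 30000
  Research: 50000 + 70000 = 120000


4 groups:
Engineering, 160000
Legal, 40000
Marketing, 30000
Research, 120000


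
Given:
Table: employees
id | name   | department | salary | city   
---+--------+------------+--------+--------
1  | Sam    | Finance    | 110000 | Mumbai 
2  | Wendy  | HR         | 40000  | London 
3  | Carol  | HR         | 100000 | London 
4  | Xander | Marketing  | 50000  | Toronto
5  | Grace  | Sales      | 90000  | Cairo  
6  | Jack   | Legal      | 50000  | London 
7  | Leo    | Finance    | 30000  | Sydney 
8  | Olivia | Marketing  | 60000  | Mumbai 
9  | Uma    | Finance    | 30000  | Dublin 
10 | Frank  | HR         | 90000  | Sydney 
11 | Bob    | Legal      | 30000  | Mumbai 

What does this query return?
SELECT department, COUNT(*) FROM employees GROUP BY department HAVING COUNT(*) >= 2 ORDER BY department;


Groups with count >= 2:
  Finance: 3 -> PASS
  HR: 3 -> PASS
  Legal: 2 -> PASS
  Marketing: 2 -> PASS
  Sales: 1 -> filtered out


4 groups:
Finance, 3
HR, 3
Legal, 2
Marketing, 2


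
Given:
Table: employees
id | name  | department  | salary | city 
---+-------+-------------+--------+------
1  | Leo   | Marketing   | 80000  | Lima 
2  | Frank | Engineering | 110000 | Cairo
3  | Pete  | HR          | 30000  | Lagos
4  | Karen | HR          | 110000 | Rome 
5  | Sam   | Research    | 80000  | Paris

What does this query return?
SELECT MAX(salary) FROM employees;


Salaries: 80000, 110000, 30000, 110000, 80000
MAX = 110000

110000


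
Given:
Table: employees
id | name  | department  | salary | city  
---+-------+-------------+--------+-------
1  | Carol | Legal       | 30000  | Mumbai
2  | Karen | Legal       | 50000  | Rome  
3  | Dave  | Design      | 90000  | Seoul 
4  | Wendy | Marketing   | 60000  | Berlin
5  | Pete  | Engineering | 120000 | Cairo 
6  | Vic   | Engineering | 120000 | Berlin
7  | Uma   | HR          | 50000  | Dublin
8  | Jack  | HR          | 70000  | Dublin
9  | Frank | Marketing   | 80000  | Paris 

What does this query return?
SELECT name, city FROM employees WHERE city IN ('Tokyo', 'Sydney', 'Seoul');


Filtering: city IN ('Tokyo', 'Sydney', 'Seoul')
Matching: 1 rows

1 rows:
Dave, Seoul


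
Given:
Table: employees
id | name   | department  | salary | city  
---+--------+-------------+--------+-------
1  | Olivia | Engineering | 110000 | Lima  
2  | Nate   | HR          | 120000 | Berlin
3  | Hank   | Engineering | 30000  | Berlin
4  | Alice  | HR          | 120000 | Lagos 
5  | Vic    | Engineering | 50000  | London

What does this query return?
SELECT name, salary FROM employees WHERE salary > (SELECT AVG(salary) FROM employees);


Subquery: AVG(salary) = 86000.0
Filtering: salary > 86000.0
  Olivia (110000) -> MATCH
  Nate (120000) -> MATCH
  Alice (120000) -> MATCH


3 rows:
Olivia, 110000
Nate, 120000
Alice, 120000


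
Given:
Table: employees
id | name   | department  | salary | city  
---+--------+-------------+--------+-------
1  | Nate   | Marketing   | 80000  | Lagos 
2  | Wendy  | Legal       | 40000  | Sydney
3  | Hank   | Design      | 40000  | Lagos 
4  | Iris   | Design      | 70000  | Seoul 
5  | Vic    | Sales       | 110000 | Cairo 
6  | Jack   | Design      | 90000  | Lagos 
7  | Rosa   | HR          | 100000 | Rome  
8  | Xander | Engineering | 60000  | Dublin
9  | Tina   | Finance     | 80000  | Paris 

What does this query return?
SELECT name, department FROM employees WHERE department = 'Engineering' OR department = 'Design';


Filtering: department = 'Engineering' OR 'Design'
Matching: 4 rows

4 rows:
Hank, Design
Iris, Design
Jack, Design
Xander, Engineering


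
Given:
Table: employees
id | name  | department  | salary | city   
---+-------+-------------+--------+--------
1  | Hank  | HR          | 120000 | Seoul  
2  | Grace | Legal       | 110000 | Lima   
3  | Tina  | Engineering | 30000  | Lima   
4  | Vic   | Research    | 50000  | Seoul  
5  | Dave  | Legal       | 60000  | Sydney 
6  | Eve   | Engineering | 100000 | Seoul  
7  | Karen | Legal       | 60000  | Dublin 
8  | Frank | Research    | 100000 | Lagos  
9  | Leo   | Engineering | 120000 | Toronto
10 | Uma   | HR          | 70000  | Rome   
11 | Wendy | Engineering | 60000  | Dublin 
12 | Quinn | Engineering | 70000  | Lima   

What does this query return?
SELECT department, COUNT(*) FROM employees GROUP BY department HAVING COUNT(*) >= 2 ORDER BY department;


Groups with count >= 2:
  Engineering: 5 -> PASS
  HR: 2 -> PASS
  Legal: 3 -> PASS
  Research: 2 -> PASS


4 groups:
Engineering, 5
HR, 2
Legal, 3
Research, 2


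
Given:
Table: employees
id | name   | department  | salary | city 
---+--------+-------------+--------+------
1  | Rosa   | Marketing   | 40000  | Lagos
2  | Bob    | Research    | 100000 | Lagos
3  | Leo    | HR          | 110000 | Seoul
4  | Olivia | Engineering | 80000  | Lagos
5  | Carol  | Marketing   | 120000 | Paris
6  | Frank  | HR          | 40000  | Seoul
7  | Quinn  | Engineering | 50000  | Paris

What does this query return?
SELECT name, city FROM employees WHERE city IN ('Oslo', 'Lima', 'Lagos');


Filtering: city IN ('Oslo', 'Lima', 'Lagos')
Matching: 3 rows

3 rows:
Rosa, Lagos
Bob, Lagos
Olivia, Lagos


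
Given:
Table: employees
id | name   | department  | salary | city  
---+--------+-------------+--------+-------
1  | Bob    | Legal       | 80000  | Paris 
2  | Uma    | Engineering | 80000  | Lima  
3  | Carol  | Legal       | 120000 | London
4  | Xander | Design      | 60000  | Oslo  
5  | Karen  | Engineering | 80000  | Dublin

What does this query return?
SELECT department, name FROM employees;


Projecting columns: department, name

5 rows:
Legal, Bob
Engineering, Uma
Legal, Carol
Design, Xander
Engineering, Karen


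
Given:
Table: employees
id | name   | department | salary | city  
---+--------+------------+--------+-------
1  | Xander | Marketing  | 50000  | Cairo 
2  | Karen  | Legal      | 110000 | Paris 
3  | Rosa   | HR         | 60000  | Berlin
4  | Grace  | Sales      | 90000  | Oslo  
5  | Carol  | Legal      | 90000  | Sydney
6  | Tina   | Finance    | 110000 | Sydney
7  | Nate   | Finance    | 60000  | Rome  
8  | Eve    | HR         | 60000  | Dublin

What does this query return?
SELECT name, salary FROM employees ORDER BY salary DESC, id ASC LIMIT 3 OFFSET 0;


Sort by salary DESC (id ASC tiebreak), then skip 0 and take 3
Rows 1 through 3

3 rows:
Karen, 110000
Tina, 110000
Grace, 90000


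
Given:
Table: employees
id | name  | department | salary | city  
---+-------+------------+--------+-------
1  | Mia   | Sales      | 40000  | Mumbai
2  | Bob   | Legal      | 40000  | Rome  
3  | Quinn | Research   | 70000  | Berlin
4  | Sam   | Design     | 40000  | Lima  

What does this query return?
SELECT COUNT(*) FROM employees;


COUNT(*) counts all rows

4


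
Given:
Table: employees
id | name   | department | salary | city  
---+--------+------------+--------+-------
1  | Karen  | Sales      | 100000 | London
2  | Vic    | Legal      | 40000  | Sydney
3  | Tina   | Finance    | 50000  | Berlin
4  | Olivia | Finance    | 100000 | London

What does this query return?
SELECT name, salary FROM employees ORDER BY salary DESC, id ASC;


Sorting by salary DESC, then id ASC for ties

4 rows:
Karen, 100000
Olivia, 100000
Tina, 50000
Vic, 40000


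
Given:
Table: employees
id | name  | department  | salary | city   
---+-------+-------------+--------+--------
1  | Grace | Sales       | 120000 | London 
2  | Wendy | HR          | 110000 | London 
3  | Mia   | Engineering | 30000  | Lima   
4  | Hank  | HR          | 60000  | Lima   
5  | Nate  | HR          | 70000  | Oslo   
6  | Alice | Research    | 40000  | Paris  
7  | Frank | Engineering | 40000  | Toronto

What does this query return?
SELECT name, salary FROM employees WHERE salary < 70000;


Filtering: salary < 70000
Matching: 4 rows

4 rows:
Mia, 30000
Hank, 60000
Alice, 40000
Frank, 40000


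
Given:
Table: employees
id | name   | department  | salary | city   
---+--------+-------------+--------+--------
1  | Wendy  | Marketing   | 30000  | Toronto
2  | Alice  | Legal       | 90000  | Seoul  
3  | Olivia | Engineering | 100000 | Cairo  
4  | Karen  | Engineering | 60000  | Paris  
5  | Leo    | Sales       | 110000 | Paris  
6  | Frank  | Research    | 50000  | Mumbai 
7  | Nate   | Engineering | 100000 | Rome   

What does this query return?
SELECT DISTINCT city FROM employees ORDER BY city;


All 'city' values (row order): Toronto, Seoul, Cairo, Paris, Paris, Mumbai, Rome
Removing duplicates leaves 6 unique value(s).

6 values:
Cairo
Mumbai
Paris
Rome
Seoul
Toronto


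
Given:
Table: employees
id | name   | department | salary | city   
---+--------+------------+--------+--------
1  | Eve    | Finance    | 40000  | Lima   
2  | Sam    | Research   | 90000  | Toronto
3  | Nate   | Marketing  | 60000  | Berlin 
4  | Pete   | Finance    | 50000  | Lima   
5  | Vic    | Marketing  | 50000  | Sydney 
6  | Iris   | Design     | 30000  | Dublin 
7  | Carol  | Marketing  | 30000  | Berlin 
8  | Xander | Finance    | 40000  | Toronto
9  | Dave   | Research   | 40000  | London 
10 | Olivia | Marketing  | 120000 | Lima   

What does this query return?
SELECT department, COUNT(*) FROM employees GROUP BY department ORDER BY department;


Assigning each row to its department group:
  Eve -> Finance
  Sam -> Research
  Nate -> Marketing
  Pete -> Finance
  Vic -> Marketing
  Iris -> Design
  Carol -> Marketing
  Xander -> Finance
  Dave -> Research
  Olivia -> Marketing


4 groups:
Design, 1
Finance, 3
Marketing, 4
Research, 2


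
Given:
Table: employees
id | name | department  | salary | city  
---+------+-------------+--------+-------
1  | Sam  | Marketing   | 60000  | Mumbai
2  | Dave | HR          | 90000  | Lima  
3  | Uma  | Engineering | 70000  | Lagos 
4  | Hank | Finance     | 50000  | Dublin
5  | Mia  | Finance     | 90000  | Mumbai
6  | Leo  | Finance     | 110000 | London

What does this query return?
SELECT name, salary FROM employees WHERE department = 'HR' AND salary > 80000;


Filtering: department = 'HR' AND salary > 80000
Matching: 1 rows

1 rows:
Dave, 90000


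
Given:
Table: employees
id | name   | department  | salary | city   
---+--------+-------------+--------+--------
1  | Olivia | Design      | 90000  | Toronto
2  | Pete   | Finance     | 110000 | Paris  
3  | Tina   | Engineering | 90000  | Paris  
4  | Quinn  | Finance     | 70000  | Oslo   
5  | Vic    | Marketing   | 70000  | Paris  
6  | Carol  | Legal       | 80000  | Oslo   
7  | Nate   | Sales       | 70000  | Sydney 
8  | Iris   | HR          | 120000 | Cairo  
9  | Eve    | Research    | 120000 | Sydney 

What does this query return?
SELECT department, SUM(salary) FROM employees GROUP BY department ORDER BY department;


Summing salary within each department:
  Design: 90000 = 90000
  Engineering: 90000 = 90000
  Finance: 110000 + 70000 = 180000
  HR: 120000 = 120000
  Legal: 80000 = 80000
  Marketing: 70000 = 70000
  Research: 120000 = 120000
  Sales: 70000 = 70000


8 groups:
Design, 90000
Engineering, 90000
Finance, 180000
HR, 120000
Legal, 80000
Marketing, 70000
Research, 120000
Sales, 70000


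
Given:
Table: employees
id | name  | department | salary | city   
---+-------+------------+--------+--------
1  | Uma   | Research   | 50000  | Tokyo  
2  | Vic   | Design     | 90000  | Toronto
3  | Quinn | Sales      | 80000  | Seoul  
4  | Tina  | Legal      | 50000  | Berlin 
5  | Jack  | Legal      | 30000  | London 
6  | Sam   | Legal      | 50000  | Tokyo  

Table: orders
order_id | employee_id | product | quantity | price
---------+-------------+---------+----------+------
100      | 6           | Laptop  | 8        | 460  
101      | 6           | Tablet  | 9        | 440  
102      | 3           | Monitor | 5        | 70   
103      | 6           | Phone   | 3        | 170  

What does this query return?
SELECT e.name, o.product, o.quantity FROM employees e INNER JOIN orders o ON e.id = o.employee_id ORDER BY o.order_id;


Joining employees.id = orders.employee_id:
  employee Sam (id=6) -> order Laptop
  employee Sam (id=6) -> order Tablet
  employee Quinn (id=3) -> order Monitor
  employee Sam (id=6) -> order Phone


4 rows:
Sam, Laptop, 8
Sam, Tablet, 9
Quinn, Monitor, 5
Sam, Phone, 3


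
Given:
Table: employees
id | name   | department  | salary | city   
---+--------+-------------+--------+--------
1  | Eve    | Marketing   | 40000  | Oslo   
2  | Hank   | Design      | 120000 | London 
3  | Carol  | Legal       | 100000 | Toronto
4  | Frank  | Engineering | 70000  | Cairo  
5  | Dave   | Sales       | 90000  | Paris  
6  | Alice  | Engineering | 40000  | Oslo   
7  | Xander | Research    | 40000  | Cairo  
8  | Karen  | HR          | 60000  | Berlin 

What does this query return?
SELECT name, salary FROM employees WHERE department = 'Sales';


Filtering: department = 'Sales'
Matching rows: 1

1 rows:
Dave, 90000


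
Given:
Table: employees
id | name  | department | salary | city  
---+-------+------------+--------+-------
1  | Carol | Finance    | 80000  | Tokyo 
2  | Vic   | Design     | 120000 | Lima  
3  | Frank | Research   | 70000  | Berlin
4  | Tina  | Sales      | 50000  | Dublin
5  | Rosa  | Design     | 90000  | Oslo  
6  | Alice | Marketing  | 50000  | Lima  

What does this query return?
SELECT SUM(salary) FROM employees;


SUM(salary) = 80000 + 120000 + 70000 + 50000 + 90000 + 50000 = 460000

460000


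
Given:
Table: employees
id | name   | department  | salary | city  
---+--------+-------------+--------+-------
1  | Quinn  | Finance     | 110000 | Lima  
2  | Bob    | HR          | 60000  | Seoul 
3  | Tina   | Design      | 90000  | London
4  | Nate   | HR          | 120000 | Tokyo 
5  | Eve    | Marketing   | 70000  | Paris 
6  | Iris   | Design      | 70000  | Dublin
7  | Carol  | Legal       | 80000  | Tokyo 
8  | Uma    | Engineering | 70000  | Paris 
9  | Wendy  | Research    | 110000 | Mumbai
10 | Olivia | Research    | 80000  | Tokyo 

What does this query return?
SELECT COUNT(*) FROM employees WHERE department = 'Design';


Counting rows where department = 'Design'
  Tina -> MATCH
  Iris -> MATCH


2


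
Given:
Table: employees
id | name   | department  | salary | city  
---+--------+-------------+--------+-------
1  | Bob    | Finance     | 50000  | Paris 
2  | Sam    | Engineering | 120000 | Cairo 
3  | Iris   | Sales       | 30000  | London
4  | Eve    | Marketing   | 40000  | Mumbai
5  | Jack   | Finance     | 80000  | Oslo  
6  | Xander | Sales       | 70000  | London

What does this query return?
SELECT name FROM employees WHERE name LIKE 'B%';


LIKE 'B%' matches names starting with 'B'
Matching: 1

1 rows:
Bob


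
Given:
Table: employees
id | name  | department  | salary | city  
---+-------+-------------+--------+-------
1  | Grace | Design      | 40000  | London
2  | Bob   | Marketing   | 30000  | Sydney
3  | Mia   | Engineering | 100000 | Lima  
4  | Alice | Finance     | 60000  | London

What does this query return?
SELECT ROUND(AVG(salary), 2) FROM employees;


SUM(salary) = 230000
COUNT = 4
ROUND(AVG, 2) = ROUND(230000 / 4, 2) = 57500.0

57500.0


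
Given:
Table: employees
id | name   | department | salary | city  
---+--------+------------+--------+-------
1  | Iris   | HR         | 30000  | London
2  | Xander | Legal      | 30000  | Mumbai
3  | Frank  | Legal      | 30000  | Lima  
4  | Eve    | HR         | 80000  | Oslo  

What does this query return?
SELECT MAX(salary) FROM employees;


Salaries: 30000, 30000, 30000, 80000
MAX = 80000

80000


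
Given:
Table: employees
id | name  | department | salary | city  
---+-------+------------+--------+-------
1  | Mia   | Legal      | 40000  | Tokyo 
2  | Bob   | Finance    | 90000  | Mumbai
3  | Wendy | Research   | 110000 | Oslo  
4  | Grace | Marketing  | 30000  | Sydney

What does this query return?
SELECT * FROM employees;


SELECT * returns all 4 rows with all columns

4 rows:
1, Mia, Legal, 40000, Tokyo
2, Bob, Finance, 90000, Mumbai
3, Wendy, Research, 110000, Oslo
4, Grace, Marketing, 30000, Sydney


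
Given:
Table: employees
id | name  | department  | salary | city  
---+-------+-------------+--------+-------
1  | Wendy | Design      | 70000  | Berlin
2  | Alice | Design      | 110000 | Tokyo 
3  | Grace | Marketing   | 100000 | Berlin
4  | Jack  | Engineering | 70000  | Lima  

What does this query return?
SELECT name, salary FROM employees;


Projecting columns: name, salary

4 rows:
Wendy, 70000
Alice, 110000
Grace, 100000
Jack, 70000


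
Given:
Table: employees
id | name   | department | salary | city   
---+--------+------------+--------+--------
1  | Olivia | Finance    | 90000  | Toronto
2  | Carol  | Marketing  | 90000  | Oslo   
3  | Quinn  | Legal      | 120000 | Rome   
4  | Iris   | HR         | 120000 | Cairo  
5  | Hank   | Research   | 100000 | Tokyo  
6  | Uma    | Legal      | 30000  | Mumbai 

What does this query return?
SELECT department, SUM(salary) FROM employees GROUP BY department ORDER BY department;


Summing salary within each department:
  Finance: 90000 = 90000
  HR: 120000 = 120000
  Legal: 120000 + 30000 = 150000
  Marketing: 90000 = 90000
  Research: 100000 = 100000


5 groups:
Finance, 90000
HR, 120000
Legal, 150000
Marketing, 90000
Research, 100000


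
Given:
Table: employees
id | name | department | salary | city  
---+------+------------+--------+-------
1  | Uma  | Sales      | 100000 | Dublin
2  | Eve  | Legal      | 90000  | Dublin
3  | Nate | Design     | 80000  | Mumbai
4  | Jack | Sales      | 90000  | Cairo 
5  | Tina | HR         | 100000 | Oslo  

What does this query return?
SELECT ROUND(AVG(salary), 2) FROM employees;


SUM(salary) = 460000
COUNT = 5
ROUND(AVG, 2) = ROUND(460000 / 5, 2) = 92000.0

92000.0


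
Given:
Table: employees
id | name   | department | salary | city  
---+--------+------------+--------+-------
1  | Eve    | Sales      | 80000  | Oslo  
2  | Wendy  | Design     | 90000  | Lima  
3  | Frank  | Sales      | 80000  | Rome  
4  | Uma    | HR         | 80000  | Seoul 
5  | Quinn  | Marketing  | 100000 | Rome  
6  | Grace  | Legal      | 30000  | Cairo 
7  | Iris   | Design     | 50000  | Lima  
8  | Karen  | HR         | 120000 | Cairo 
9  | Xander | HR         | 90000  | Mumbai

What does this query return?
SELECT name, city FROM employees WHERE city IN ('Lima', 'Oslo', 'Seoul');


Filtering: city IN ('Lima', 'Oslo', 'Seoul')
Matching: 4 rows

4 rows:
Eve, Oslo
Wendy, Lima
Uma, Seoul
Iris, Lima


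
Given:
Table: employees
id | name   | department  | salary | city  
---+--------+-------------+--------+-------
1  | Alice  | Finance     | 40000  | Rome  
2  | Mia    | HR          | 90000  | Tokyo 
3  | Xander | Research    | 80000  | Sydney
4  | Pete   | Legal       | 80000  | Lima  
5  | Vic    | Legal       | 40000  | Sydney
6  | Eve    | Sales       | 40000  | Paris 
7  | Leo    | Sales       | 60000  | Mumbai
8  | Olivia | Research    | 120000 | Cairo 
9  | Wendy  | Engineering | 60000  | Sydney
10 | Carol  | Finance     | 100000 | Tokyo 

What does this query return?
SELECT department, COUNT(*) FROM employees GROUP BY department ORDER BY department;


Assigning each row to its department group:
  Alice -> Finance
  Mia -> HR
  Xander -> Research
  Pete -> Legal
  Vic -> Legal
  Eve -> Sales
  Leo -> Sales
  Olivia -> Research
  Wendy -> Engineering
  Carol -> Finance


6 groups:
Engineering, 1
Finance, 2
HR, 1
Legal, 2
Research, 2
Sales, 2


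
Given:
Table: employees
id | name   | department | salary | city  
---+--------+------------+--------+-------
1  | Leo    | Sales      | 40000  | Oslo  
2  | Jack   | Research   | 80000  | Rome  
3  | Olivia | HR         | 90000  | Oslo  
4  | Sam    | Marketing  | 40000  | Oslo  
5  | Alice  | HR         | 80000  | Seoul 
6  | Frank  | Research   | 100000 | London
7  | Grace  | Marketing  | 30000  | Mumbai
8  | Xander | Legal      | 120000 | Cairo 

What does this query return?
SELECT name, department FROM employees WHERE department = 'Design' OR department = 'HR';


Filtering: department = 'Design' OR 'HR'
Matching: 2 rows

2 rows:
Olivia, HR
Alice, HR


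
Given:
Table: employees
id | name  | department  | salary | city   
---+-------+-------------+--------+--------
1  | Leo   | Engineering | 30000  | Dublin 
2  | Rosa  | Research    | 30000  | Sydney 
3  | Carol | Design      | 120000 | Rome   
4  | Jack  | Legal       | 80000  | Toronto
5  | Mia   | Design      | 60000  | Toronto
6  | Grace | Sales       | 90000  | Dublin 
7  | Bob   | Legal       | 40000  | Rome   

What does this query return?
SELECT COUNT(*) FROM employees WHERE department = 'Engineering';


Counting rows where department = 'Engineering'
  Leo -> MATCH


1


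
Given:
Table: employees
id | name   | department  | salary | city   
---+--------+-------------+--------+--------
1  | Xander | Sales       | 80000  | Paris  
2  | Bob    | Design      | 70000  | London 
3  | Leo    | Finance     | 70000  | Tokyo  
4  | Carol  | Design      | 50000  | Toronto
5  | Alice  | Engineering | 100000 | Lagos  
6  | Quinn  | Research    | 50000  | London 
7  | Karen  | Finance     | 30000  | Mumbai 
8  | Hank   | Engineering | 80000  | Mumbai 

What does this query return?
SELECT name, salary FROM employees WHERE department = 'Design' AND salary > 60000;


Filtering: department = 'Design' AND salary > 60000
Matching: 1 rows

1 rows:
Bob, 70000


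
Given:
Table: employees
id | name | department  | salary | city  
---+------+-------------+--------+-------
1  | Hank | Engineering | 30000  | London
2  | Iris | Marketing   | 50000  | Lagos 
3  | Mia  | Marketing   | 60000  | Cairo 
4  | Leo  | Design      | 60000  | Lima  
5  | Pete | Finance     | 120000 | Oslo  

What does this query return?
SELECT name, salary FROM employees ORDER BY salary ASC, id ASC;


Sorting by salary ASC, then id ASC for ties

5 rows:
Hank, 30000
Iris, 50000
Mia, 60000
Leo, 60000
Pete, 120000


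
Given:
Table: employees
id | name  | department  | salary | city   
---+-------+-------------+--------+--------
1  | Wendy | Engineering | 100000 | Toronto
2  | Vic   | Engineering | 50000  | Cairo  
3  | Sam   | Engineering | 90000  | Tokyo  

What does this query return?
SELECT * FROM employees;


SELECT * returns all 3 rows with all columns

3 rows:
1, Wendy, Engineering, 100000, Toronto
2, Vic, Engineering, 50000, Cairo
3, Sam, Engineering, 90000, Tokyo


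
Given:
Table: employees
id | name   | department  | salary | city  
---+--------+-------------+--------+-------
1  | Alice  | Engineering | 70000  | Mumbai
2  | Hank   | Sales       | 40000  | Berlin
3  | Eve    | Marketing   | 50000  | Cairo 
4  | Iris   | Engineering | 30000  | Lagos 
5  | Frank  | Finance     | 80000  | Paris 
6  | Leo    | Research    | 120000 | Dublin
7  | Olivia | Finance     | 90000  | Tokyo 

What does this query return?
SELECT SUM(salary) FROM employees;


SUM(salary) = 70000 + 40000 + 50000 + 30000 + 80000 + 120000 + 90000 = 480000

480000
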